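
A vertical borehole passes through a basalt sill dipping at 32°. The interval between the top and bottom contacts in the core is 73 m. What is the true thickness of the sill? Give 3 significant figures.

True thickness t = h · cos(dip) = 73 × cos 32°
t = 73 × 0.8480 = 61.908 m

61.9 m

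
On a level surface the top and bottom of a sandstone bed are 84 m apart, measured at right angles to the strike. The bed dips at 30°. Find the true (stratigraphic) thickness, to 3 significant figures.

42.0 m

True thickness t = w · sin(dip) = 84 × sin 30°
t = 84 × 0.5000 = 42.000 m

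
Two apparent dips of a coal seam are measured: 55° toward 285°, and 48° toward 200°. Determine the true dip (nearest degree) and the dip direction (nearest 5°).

Represent each trace as a vector plunging at its apparent dip toward its trend (east-north-up frame): v₁ = (-0.554, 0.148, -0.819), v₂ = (-0.229, -0.629, -0.743).
n = v₁ × v₂ = (-0.625, -0.224, 0.382) (taken with n_z > 0).
True dip = arccos(n_z / |n|) = arccos(0.4988) = 60.1°.
The horizontal component of n points toward azimuth atan2(n_x, n_y) = 250°, the dip direction.

true dip 60°, dip direction 250°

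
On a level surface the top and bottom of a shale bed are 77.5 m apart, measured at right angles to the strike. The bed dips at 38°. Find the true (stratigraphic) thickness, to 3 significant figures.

True thickness t = w · sin(dip) = 77.5 × sin 38°
t = 77.5 × 0.6157 = 47.714 m

47.7 m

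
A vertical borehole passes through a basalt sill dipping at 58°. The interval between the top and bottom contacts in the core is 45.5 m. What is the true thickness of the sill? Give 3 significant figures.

True thickness t = h · cos(dip) = 45.5 × cos 58°
t = 45.5 × 0.5299 = 24.111 m

24.1 m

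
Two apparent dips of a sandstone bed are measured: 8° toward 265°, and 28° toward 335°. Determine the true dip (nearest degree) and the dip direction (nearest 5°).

true dip 28°, dip direction 340°

Represent each trace as a vector plunging at its apparent dip toward its trend (east-north-up frame): v₁ = (-0.986, -0.086, -0.139), v₂ = (-0.373, 0.800, -0.469).
The plane normal is n = v₁ × v₂ ∝ (-0.152, 0.411, 0.822).
Dip δ = arctan(|n_h|/n_z) = arctan(0.438/0.822) = 28.1°.
The horizontal component of n points toward azimuth atan2(n_x, n_y) = 340°, the dip direction.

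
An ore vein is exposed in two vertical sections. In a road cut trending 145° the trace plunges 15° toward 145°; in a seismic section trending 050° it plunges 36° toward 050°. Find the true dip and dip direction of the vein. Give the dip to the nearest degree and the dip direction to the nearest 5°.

The two traces are lines in the plane: v₁ = (sin 145°·cos 15°, cos 145°·cos 15°, −sin 15°), v₂ = (sin 50°·cos 36°, cos 50°·cos 36°, −sin 36°).
n = v₁ × v₂ = (0.600, 0.165, 0.778) (taken with n_z > 0).
True dip = arccos(n_z / |n|) = arccos(0.7812) = 38.6°.
Dip direction = atan2(0.600, 0.165) = 75° (azimuth of n's horizontal projection).

true dip 39°, dip direction 075°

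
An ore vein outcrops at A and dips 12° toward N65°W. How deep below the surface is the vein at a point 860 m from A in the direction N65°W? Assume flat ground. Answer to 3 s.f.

The hole is directly down-dip from the outcrop, so the down-dip offset is 860 m.
Depth = down-dip offset × tan(dip) = 860.00 × tan 12° = 860.00 × 0.2126
Depth = 182.80 m

183 m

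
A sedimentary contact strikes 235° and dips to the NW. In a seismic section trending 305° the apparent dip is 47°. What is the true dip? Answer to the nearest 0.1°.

48.8°

β = acute angle between strike 235° and section 305° = 70°.
tan δ = tan α / sin β = tan 47° / sin 70° = 1.0724 / 0.9397 = 1.1412
true dip = arctan 1.1412 = 48.77°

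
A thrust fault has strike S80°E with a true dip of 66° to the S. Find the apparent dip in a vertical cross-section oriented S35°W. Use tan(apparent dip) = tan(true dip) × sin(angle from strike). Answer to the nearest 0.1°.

Angle between strike (S80°E) and section (S35°W): β = 65°.
tan α = tan 66° × sin 65° = 2.2460 × 0.9063 = 2.0356
α = arctan(2.0356) = 63.84°

63.8°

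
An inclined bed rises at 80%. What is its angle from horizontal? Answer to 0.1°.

tan θ = 80/100 = 0.8000
θ = arctan(0.8000) = 38.66°

38.7°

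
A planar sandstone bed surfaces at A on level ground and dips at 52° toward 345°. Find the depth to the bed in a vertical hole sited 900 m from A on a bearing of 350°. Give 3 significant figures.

The hole lies 5° from the dip direction, so the down-dip offset is 900 × cos 5° = 896.58 m.
Depth = down-dip offset × tan(dip) = 896.58 × tan 52° = 896.58 × 1.2799
Depth = 1147.56 m

1150 m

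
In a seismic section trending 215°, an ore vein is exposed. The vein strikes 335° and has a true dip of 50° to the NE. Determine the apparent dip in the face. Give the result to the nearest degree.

46°

The section lies 60° from the strike.
tan α = tan 50° × sin 60° = 1.1918 × 0.8660 = 1.0321
apparent dip = arctan 1.0321 = 45.90°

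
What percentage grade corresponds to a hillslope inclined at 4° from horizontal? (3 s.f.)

grade % = 100 × tan 4° = 100 × 0.0699

6.99%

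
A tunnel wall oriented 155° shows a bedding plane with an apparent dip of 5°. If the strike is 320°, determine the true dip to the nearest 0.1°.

18.7°

The section is 15° from the strike.
tan(true dip) = tan 5° / sin 15° = 0.3380
δ = arctan(0.3380) = 18.68°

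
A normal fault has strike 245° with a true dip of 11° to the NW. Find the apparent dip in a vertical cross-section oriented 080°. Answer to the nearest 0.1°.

2.9°

The section lies 15° from the strike.
tan α = tan 11° × sin 15° = 0.1944 × 0.2588 = 0.0503
α = arctan(0.0503) = 2.88°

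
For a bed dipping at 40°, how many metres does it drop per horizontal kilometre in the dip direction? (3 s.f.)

839 m

drop per km = 1000 × tan 40° = 1000 × 0.8391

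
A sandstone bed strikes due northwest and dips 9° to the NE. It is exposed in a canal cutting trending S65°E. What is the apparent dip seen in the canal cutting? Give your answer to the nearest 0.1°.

Angle between strike (due northwest) and section (S65°E): β = 20°.
tan α = tan 9° × sin 20° = 0.1584 × 0.3420 = 0.0542
α = arctan(0.0542) = 3.10°

3.1°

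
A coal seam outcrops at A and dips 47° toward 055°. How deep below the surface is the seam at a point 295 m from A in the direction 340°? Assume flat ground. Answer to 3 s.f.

81.9 m

The hole lies 75° from the dip direction, so the down-dip offset is 295 × cos 75° = 76.35 m.
Depth = down-dip offset × tan(dip) = 76.35 × tan 47° = 76.35 × 1.0724
Depth = 81.88 m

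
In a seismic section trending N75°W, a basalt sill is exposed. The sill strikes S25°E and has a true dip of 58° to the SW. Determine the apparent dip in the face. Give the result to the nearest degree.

51°

The strike is S25°E and the section trends N75°W; the acute angle between them is β = 50°.
tan α = tan 58° × sin 50° = 1.6003 × 0.7660 = 1.2259
α = arctan(1.2259) = 50.80°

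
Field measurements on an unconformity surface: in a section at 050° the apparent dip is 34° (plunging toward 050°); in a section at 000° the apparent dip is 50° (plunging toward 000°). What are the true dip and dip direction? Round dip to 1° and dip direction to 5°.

The two traces are lines in the plane: v₁ = (sin 50°·cos 34°, cos 50°·cos 34°, −sin 34°), v₂ = (sin 0°·cos 50°, cos 0°·cos 50°, −sin 50°).
The plane normal is n = v₁ × v₂ ∝ (-0.049, 0.486, 0.408).
tan δ = √(n_x²+n_y²)/n_z = 0.489/0.408, so δ = 50.1°.
Dip direction = azimuth of (n_x, n_y) = atan2(-0.049, 0.486) = 354°.

true dip 50°, dip direction 355°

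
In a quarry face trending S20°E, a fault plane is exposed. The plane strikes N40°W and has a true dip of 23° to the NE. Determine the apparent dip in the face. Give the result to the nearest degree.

The strike is N40°W and the section trends S20°E; the acute angle between them is β = 20°.
tan α = tan 23° × sin 20° = 0.4245 × 0.3420 = 0.1452
apparent dip = arctan 0.1452 = 8.26°

8°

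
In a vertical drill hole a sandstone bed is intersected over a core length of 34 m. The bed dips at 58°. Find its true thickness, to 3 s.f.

18.0 m

True thickness t = h · cos(dip) = 34 × cos 58°
t = 34 × 0.5299 = 18.017 m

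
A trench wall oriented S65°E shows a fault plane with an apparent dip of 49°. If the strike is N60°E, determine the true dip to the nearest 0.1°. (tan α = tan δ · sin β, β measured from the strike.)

β = acute angle between strike N60°E and section S65°E = 55°.
tan(true dip) = tan 49° / sin 55° = 1.4043
true dip = arctan 1.4043 = 54.55°

54.5°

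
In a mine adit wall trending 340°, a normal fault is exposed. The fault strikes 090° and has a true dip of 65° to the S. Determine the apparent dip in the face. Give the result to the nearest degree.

64°

The strike is 090° and the section trends 340°; the acute angle between them is β = 70°.
tan(apparent dip) = tan 65° · sin 70° = 2.0152
α = arctan(2.0152) = 63.61°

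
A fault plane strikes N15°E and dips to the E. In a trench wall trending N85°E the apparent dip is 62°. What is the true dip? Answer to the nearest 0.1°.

63.5°

β = acute angle between strike N15°E and section N85°E = 70°.
tan(true dip) = tan 62° / sin 70° = 2.0014
true dip = arctan 2.0014 = 63.45°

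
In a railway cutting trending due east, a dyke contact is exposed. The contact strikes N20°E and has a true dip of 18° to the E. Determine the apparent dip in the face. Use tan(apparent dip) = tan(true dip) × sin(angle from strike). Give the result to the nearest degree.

17°

The section lies 70° from the strike.
tan α = tan 18° × sin 70° = 0.3249 × 0.9397 = 0.3053
α = arctan(0.3053) = 16.98°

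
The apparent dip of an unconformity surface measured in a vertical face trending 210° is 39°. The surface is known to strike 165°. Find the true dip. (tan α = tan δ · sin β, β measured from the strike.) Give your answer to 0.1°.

The section is 45° from the strike.
tan δ = tan α / sin β = tan 39° / sin 45° = 0.8098 / 0.7071 = 1.1452
δ = arctan(1.1452) = 48.87°

48.9°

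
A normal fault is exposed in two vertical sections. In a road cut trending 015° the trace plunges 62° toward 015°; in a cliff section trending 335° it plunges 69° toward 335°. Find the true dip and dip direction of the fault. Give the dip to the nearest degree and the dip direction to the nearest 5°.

true dip 69°, dip direction 330°

Each apparent-dip line lies in the plane. As unit vectors (x east, y north, z up), v₁ plunges 62°→015° and v₂ plunges 69°→335°.
The plane normal is n = v₁ × v₂ ∝ (-0.137, 0.247, 0.108).
tan δ = √(n_x²+n_y²)/n_z = 0.282/0.108, so δ = 69.0°.
Dip direction = azimuth of (n_x, n_y) = atan2(-0.137, 0.247) = 331°.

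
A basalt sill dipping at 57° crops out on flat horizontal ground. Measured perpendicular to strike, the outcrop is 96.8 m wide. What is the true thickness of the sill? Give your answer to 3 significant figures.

81.2 m

True thickness t = w · sin(dip) = 96.8 × sin 57°
t = 96.8 × 0.8387 = 81.183 m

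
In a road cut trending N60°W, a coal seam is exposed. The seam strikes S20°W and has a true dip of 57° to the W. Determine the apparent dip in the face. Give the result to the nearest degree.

57°

The strike is S20°W and the section trends N60°W; the acute angle between them is β = 80°.
tan(apparent dip) = tan 57° · sin 80° = 1.5165
apparent dip = arctan 1.5165 = 56.60°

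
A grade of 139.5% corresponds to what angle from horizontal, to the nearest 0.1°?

tan θ = 139.5/100 = 1.3950
θ = arctan(1.3950) = 54.37°

54.4°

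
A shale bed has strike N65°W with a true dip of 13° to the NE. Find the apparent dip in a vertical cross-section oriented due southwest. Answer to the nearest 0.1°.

12.2°

The strike is N65°W and the section trends due southwest; the acute angle between them is β = 70°.
tan(apparent dip) = tan 13° · sin 70° = 0.2169
α = arctan(0.2169) = 12.24°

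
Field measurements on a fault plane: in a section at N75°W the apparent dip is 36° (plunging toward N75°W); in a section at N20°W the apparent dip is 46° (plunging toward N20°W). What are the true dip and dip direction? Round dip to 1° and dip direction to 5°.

Represent each trace as a vector plunging at its apparent dip toward its trend (east-north-up frame): v₁ = (-0.781, 0.209, -0.588), v₂ = (-0.238, 0.653, -0.719).
n = v₁ × v₂ = (-0.233, 0.422, 0.460) (taken with n_z > 0).
tan δ = √(n_x²+n_y²)/n_z = 0.483/0.460, so δ = 46.3°.
Dip direction = atan2(-0.233, 0.422) = 331° (azimuth of n's horizontal projection).

true dip 46°, dip direction 330°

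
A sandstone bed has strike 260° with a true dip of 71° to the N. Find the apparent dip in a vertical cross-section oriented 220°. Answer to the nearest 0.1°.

Angle between strike (260°) and section (220°): β = 40°.
tan(apparent dip) = tan 71° · sin 40° = 1.8668
α = arctan(1.8668) = 61.82°

61.8°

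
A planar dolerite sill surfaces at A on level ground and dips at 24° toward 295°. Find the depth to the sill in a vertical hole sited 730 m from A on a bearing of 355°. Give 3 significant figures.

The hole lies 60° from the dip direction, so the down-dip offset is 730 × cos 60° = 365.00 m.
Depth = down-dip offset × tan(dip) = 365.00 × tan 24° = 365.00 × 0.4452
Depth = 162.51 m

163 m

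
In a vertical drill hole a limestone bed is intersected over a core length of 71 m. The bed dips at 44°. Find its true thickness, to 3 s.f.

51.1 m

True thickness t = h · cos(dip) = 71 × cos 44°
t = 71 × 0.7193 = 51.073 m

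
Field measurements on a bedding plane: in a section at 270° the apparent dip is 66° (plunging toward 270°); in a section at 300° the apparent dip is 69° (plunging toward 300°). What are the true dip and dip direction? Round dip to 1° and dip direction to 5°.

true dip 69°, dip direction 300°

The two traces are lines in the plane: v₁ = (sin 270°·cos 66°, cos 270°·cos 66°, −sin 66°), v₂ = (sin 300°·cos 69°, cos 300°·cos 69°, −sin 69°).
n = v₁ × v₂ = (-0.164, 0.096, 0.073) (taken with n_z > 0).
tan δ = √(n_x²+n_y²)/n_z = 0.190/0.073, so δ = 69.0°.
Dip direction = azimuth of (n_x, n_y) = atan2(-0.164, 0.096) = 300°.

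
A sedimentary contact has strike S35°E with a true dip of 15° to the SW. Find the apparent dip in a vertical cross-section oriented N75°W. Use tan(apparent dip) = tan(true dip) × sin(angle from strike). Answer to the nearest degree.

10°

The section lies 40° from the strike.
tan(apparent dip) = tan 15° · sin 40° = 0.1722
apparent dip = arctan 0.1722 = 9.77°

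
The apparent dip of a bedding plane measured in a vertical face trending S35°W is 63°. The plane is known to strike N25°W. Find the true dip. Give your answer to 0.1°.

66.2°

β = acute angle between strike N25°W and section S35°W = 60°.
tan(true dip) = tan 63° / sin 60° = 2.2662
true dip = arctan 2.2662 = 66.19°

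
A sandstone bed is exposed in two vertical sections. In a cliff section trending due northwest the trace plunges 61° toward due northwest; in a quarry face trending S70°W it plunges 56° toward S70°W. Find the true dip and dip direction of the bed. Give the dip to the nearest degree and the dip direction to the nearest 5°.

true dip 63°, dip direction 290°

Each apparent-dip line lies in the plane. As unit vectors (x east, y north, z up), v₁ plunges 61°→due northwest and v₂ plunges 56°→S70°W.
Cross product v₁ × v₂ gives the pole to the plane: n ∝ (-0.451, 0.175, 0.246).
Dip δ = arctan(|n_h|/n_z) = arctan(0.484/0.246) = 63.1°.
Dip direction = atan2(-0.451, 0.175) = 291° (azimuth of n's horizontal projection).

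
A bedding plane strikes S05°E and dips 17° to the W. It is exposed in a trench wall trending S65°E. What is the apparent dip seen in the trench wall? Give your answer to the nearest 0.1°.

Angle between strike (S05°E) and section (S65°E): β = 60°.
tan(apparent dip) = tan 17° · sin 60° = 0.2648
α = arctan(0.2648) = 14.83°

14.8°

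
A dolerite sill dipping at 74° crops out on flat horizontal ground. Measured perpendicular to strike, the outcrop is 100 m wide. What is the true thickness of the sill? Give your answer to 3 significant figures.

96.1 m

True thickness t = w · sin(dip) = 100 × sin 74°
t = 100 × 0.9613 = 96.126 m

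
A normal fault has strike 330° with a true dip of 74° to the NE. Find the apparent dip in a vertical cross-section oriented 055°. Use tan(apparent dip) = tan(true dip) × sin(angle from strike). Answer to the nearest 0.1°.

The section lies 85° from the strike.
tan α = tan 74° × sin 85° = 3.4874 × 0.9962 = 3.4741
α = arctan(3.4741) = 73.94°

73.9°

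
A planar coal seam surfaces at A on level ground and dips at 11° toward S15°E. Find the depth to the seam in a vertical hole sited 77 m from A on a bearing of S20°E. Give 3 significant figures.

The hole lies 5° from the dip direction, so the down-dip offset is 77 × cos 5° = 76.71 m.
Depth = down-dip offset × tan(dip) = 76.71 × tan 11° = 76.71 × 0.1944
Depth = 14.91 m

14.9 m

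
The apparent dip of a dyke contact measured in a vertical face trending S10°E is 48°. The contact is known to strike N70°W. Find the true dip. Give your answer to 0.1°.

The section is 60° from the strike.
tan δ = tan α / sin β = tan 48° / sin 60° = 1.1106 / 0.8660 = 1.2824
δ = arctan(1.2824) = 52.05°

52.1°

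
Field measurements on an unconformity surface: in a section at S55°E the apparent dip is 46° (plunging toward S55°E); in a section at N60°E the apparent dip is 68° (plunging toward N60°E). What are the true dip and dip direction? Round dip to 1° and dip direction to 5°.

Represent each trace as a vector plunging at its apparent dip toward its trend (east-north-up frame): v₁ = (0.569, -0.398, -0.719), v₂ = (0.324, 0.187, -0.927).
Cross product v₁ × v₂ gives the pole to the plane: n ∝ (0.504, 0.294, 0.236).
Dip δ = arctan(|n_h|/n_z) = arctan(0.584/0.236) = 68.0°.
The horizontal component of n points toward azimuth atan2(n_x, n_y) = 60°, the dip direction.

true dip 68°, dip direction 060°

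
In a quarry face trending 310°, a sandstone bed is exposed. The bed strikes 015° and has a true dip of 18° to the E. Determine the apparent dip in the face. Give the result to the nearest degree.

Angle between strike (015°) and section (310°): β = 65°.
tan(apparent dip) = tan 18° · sin 65° = 0.2945
apparent dip = arctan 0.2945 = 16.41°

16°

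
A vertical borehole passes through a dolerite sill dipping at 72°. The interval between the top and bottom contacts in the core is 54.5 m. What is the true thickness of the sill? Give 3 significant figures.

16.8 m

True thickness t = h · cos(dip) = 54.5 × cos 72°
t = 54.5 × 0.3090 = 16.841 m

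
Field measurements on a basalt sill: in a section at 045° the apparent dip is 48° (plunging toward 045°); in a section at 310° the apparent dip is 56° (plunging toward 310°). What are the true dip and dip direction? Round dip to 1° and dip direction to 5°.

Each apparent-dip line lies in the plane. As unit vectors (x east, y north, z up), v₁ plunges 48°→045° and v₂ plunges 56°→310°.
n = v₁ × v₂ = (-0.125, 0.711, 0.373) (taken with n_z > 0).
True dip = arccos(n_z / |n|) = arccos(0.4590) = 62.7°.
The horizontal component of n points toward azimuth atan2(n_x, n_y) = 350°, the dip direction.

true dip 63°, dip direction 350°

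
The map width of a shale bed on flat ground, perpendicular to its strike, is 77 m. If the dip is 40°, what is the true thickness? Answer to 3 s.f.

49.5 m

True thickness t = w · sin(dip) = 77 × sin 40°
t = 77 × 0.6428 = 49.495 m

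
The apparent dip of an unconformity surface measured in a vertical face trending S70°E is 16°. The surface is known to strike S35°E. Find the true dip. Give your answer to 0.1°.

The section is 35° from the strike.
tan(true dip) = tan 16° / sin 35° = 0.4999
true dip = arctan 0.4999 = 26.56°

26.6°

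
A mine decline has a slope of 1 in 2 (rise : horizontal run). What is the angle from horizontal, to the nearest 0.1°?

tan θ = 1/2 = 0.5000
θ = arctan(0.5000) = 26.57°

26.6°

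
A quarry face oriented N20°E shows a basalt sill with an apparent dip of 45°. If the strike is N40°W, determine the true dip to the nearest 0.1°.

49.1°

β = acute angle between strike N40°W and section N20°E = 60°.
tan δ = tan α / sin β = tan 45° / sin 60° = 1.0000 / 0.8660 = 1.1547
δ = arctan(1.1547) = 49.11°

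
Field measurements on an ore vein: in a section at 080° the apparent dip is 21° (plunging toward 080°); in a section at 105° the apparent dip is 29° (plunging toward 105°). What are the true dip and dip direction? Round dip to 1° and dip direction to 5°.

true dip 32°, dip direction 130°

Each apparent-dip line lies in the plane. As unit vectors (x east, y north, z up), v₁ plunges 21°→080° and v₂ plunges 29°→105°.
n = v₁ × v₂ = (0.160, -0.143, 0.345) (taken with n_z > 0).
True dip = arccos(n_z / |n|) = arccos(0.8494) = 31.8°.
The horizontal component of n points toward azimuth atan2(n_x, n_y) = 132°, the dip direction.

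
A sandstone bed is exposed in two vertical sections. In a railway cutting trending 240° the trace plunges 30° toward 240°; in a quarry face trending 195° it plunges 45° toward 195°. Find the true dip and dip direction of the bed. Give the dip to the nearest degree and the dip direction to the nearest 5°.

Represent each trace as a vector plunging at its apparent dip toward its trend (east-north-up frame): v₁ = (-0.750, -0.433, -0.500), v₂ = (-0.183, -0.683, -0.707).
Cross product v₁ × v₂ gives the pole to the plane: n ∝ (-0.035, -0.439, 0.433).
True dip = arccos(n_z / |n|) = arccos(0.7012) = 45.5°.
Dip direction = atan2(-0.035, -0.439) = 185° (azimuth of n's horizontal projection).

true dip 45°, dip direction 185°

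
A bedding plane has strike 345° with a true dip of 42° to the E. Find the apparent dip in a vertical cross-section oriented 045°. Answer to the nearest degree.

The section lies 60° from the strike.
tan α = tan 42° × sin 60° = 0.9004 × 0.8660 = 0.7798
α = arctan(0.7798) = 37.95°

38°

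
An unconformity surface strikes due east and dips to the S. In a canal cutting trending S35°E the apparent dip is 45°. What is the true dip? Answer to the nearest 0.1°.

50.7°

The section is 55° from the strike.
tan(true dip) = tan 45° / sin 55° = 1.2208
δ = arctan(1.2208) = 50.68°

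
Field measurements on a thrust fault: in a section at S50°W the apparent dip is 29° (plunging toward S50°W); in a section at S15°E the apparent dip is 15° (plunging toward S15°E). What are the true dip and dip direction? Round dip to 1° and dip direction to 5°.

Represent each trace as a vector plunging at its apparent dip toward its trend (east-north-up frame): v₁ = (-0.670, -0.562, -0.485), v₂ = (0.250, -0.933, -0.259).
The plane normal is n = v₁ × v₂ ∝ (-0.307, -0.295, 0.766).
Dip δ = arctan(|n_h|/n_z) = arctan(0.425/0.766) = 29.1°.
Dip direction = azimuth of (n_x, n_y) = atan2(-0.307, -0.295) = 226°.

true dip 29°, dip direction 225°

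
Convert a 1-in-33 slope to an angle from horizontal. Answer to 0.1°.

tan θ = 1/33 = 0.0303
θ = arctan(0.0303) = 1.74°

1.7°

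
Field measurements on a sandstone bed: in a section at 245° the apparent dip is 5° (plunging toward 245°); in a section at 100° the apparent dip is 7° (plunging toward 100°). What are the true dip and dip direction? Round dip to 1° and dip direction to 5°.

true dip 19°, dip direction 170°

Each apparent-dip line lies in the plane. As unit vectors (x east, y north, z up), v₁ plunges 5°→245° and v₂ plunges 7°→100°.
Cross product v₁ × v₂ gives the pole to the plane: n ∝ (0.036, -0.195, 0.567).
tan δ = √(n_x²+n_y²)/n_z = 0.199/0.567, so δ = 19.3°.
The horizontal component of n points toward azimuth atan2(n_x, n_y) = 169°, the dip direction.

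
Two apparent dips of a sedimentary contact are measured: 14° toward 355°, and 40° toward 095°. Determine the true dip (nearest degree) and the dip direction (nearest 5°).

The two traces are lines in the plane: v₁ = (sin 355°·cos 14°, cos 355°·cos 14°, −sin 14°), v₂ = (sin 95°·cos 40°, cos 95°·cos 40°, −sin 40°).
Cross product v₁ × v₂ gives the pole to the plane: n ∝ (0.637, 0.239, 0.732).
True dip = arccos(n_z / |n|) = arccos(0.7323) = 42.9°.
Dip direction = atan2(0.637, 0.239) = 69° (azimuth of n's horizontal projection).

true dip 43°, dip direction 070°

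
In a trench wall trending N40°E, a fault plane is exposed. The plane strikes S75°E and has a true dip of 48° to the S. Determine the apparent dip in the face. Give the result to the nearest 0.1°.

45.2°

The section lies 65° from the strike.
tan α = tan 48° × sin 65° = 1.1106 × 0.9063 = 1.0066
apparent dip = arctan 1.0066 = 45.19°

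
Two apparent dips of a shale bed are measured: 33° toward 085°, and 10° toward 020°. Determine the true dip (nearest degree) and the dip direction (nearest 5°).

The two traces are lines in the plane: v₁ = (sin 85°·cos 33°, cos 85°·cos 33°, −sin 33°), v₂ = (sin 20°·cos 10°, cos 20°·cos 10°, −sin 10°).
Cross product v₁ × v₂ gives the pole to the plane: n ∝ (0.491, -0.038, 0.749).
True dip = arccos(n_z / |n|) = arccos(0.8352) = 33.4°.
Dip direction = azimuth of (n_x, n_y) = atan2(0.491, -0.038) = 94°.

true dip 33°, dip direction 095°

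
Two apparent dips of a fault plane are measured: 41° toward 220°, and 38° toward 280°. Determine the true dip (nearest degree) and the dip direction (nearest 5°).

Represent each trace as a vector plunging at its apparent dip toward its trend (east-north-up frame): v₁ = (-0.485, -0.578, -0.656), v₂ = (-0.776, 0.137, -0.616).
The plane normal is n = v₁ × v₂ ∝ (-0.446, -0.210, 0.515).
True dip = arccos(n_z / |n|) = arccos(0.7225) = 43.7°.
Dip direction = atan2(-0.446, -0.210) = 245° (azimuth of n's horizontal projection).

true dip 44°, dip direction 245°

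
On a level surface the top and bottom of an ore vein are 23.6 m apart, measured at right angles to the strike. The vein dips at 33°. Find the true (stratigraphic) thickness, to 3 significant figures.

12.9 m

True thickness t = w · sin(dip) = 23.6 × sin 33°
t = 23.6 × 0.5446 = 12.853 m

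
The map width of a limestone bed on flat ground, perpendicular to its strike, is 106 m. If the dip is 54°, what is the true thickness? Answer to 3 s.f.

85.8 m

True thickness t = w · sin(dip) = 106 × sin 54°
t = 106 × 0.8090 = 85.756 m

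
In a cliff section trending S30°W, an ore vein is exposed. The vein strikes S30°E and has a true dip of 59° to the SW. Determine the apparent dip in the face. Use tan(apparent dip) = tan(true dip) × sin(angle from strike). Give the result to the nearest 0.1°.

55.2°

The strike is S30°E and the section trends S30°W; the acute angle between them is β = 60°.
tan(apparent dip) = tan 59° · sin 60° = 1.4413
α = arctan(1.4413) = 55.25°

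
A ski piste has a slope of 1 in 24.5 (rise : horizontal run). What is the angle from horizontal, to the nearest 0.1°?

tan θ = 1/24.5 = 0.0408
θ = arctan(0.0408) = 2.34°

2.3°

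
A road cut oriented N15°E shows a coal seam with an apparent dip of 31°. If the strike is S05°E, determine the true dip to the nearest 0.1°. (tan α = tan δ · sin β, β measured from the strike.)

60.4°

The section is 20° from the strike.
tan(true dip) = tan 31° / sin 20° = 1.7568
δ = arctan(1.7568) = 60.35°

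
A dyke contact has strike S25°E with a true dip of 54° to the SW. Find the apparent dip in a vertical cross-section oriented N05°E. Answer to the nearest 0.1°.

The section lies 30° from the strike.
tan α = tan 54° × sin 30° = 1.3764 × 0.5000 = 0.6882
apparent dip = arctan 0.6882 = 34.54°

34.5°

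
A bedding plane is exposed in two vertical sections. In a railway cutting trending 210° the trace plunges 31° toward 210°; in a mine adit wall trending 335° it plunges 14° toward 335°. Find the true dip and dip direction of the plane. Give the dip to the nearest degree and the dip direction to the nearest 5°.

true dip 43°, dip direction 260°

The two traces are lines in the plane: v₁ = (sin 210°·cos 31°, cos 210°·cos 31°, −sin 31°), v₂ = (sin 335°·cos 14°, cos 335°·cos 14°, −sin 14°).
n = v₁ × v₂ = (-0.633, -0.108, 0.681) (taken with n_z > 0).
tan δ = √(n_x²+n_y²)/n_z = 0.642/0.681, so δ = 43.3°.
Dip direction = azimuth of (n_x, n_y) = atan2(-0.633, -0.108) = 260°.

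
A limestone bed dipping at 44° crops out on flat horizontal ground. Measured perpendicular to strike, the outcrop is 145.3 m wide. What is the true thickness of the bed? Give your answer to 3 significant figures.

True thickness t = w · sin(dip) = 145.3 × sin 44°
t = 145.3 × 0.6947 = 100.934 m

101 m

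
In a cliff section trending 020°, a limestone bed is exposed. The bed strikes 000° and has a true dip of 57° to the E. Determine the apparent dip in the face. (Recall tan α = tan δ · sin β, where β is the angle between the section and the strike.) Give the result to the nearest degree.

The strike is 000° and the section trends 020°; the acute angle between them is β = 20°.
tan(apparent dip) = tan 57° · sin 20° = 0.5267
apparent dip = arctan 0.5267 = 27.77°

28°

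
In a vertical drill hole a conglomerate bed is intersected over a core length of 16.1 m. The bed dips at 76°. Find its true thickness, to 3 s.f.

3.89 m

True thickness t = h · cos(dip) = 16.1 × cos 76°
t = 16.1 × 0.2419 = 3.895 m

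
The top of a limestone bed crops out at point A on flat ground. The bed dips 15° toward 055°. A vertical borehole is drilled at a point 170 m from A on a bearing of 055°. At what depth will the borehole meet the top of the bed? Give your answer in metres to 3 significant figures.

45.6 m

The hole is directly down-dip from the outcrop, so the down-dip offset is 170 m.
Depth = down-dip offset × tan(dip) = 170.00 × tan 15° = 170.00 × 0.2679
Depth = 45.55 m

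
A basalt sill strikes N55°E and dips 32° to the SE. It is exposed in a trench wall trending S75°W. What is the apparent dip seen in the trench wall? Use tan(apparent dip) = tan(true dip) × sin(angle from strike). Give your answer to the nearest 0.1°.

12.1°

The section lies 20° from the strike.
tan(apparent dip) = tan 32° · sin 20° = 0.2137
α = arctan(0.2137) = 12.06°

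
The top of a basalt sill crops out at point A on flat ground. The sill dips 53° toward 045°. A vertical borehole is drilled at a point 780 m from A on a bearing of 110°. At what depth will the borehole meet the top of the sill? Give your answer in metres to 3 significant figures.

The hole lies 65° from the dip direction, so the down-dip offset is 780 × cos 65° = 329.64 m.
Depth = down-dip offset × tan(dip) = 329.64 × tan 53° = 329.64 × 1.3270
Depth = 437.45 m

437 m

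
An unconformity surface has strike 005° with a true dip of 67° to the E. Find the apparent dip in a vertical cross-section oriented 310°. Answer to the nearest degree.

63°

The strike is 005° and the section trends 310°; the acute angle between them is β = 55°.
tan α = tan 67° × sin 55° = 2.3559 × 0.8192 = 1.9298
apparent dip = arctan 1.9298 = 62.61°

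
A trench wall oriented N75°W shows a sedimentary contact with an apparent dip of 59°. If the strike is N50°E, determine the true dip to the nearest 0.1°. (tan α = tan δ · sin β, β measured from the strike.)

63.8°

The section is 55° from the strike.
tan δ = tan α / sin β = tan 59° / sin 55° = 1.6643 / 0.8192 = 2.0317
δ = arctan(2.0317) = 63.79°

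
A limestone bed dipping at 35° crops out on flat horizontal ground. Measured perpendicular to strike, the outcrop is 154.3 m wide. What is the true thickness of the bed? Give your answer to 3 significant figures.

88.5 m

True thickness t = w · sin(dip) = 154.3 × sin 35°
t = 154.3 × 0.5736 = 88.503 m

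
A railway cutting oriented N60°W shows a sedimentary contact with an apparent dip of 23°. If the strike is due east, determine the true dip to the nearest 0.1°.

40.3°

β = acute angle between strike due east and section N60°W = 30°.
tan(true dip) = tan 23° / sin 30° = 0.8489
δ = arctan(0.8489) = 40.33°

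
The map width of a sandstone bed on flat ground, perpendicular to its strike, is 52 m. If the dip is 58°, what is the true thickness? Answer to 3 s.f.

44.1 m

True thickness t = w · sin(dip) = 52 × sin 58°
t = 52 × 0.8480 = 44.099 m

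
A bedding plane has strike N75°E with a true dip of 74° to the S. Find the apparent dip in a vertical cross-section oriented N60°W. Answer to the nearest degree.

Angle between strike (N75°E) and section (N60°W): β = 45°.
tan(apparent dip) = tan 74° · sin 45° = 2.4660
apparent dip = arctan 2.4660 = 67.93°

68°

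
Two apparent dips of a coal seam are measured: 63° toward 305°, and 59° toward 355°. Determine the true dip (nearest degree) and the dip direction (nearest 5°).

true dip 64°, dip direction 320°

Each apparent-dip line lies in the plane. As unit vectors (x east, y north, z up), v₁ plunges 63°→305° and v₂ plunges 59°→355°.
Cross product v₁ × v₂ gives the pole to the plane: n ∝ (-0.234, 0.279, 0.179).
True dip = arccos(n_z / |n|) = arccos(0.4416) = 63.8°.
The horizontal component of n points toward azimuth atan2(n_x, n_y) = 320°, the dip direction.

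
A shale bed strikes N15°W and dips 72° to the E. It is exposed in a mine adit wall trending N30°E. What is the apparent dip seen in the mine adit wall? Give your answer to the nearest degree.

The strike is N15°W and the section trends N30°E; the acute angle between them is β = 45°.
tan α = tan 72° × sin 45° = 3.0777 × 0.7071 = 2.1763
apparent dip = arctan 2.1763 = 65.32°

65°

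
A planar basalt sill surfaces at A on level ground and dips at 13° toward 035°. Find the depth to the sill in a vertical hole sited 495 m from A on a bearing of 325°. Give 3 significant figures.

39.1 m

The hole lies 70° from the dip direction, so the down-dip offset is 495 × cos 70° = 169.30 m.
Depth = down-dip offset × tan(dip) = 169.30 × tan 13° = 169.30 × 0.2309
Depth = 39.09 m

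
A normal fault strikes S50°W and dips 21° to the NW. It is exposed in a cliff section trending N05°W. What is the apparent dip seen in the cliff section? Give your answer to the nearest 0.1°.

Angle between strike (S50°W) and section (N05°W): β = 55°.
tan(apparent dip) = tan 21° · sin 55° = 0.3144
apparent dip = arctan 0.3144 = 17.46°

17.5°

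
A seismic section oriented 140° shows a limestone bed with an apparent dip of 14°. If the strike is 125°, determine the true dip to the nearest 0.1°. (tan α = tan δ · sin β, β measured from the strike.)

43.9°

β = acute angle between strike 125° and section 140° = 15°.
tan δ = tan α / sin β = tan 14° / sin 15° = 0.2493 / 0.2588 = 0.9633
δ = arctan(0.9633) = 43.93°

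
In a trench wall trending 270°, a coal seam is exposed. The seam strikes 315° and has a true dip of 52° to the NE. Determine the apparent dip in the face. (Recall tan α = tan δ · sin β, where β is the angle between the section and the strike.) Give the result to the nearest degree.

The section lies 45° from the strike.
tan α = tan 52° × sin 45° = 1.2799 × 0.7071 = 0.9051
α = arctan(0.9051) = 42.15°

42°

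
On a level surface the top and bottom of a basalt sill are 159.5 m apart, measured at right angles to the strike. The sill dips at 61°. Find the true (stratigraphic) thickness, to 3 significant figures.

140 m

True thickness t = w · sin(dip) = 159.5 × sin 61°
t = 159.5 × 0.8746 = 139.502 m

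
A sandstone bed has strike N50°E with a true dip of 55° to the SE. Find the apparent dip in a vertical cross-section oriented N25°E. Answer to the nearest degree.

The section lies 25° from the strike.
tan α = tan 55° × sin 25° = 1.4281 × 0.4226 = 0.6036
α = arctan(0.6036) = 31.11°

31°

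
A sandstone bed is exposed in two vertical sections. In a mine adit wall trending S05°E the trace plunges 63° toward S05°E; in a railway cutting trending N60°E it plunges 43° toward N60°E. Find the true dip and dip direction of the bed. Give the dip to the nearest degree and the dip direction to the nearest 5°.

true dip 70°, dip direction 130°

Each apparent-dip line lies in the plane. As unit vectors (x east, y north, z up), v₁ plunges 63°→S05°E and v₂ plunges 43°→N60°E.
Cross product v₁ × v₂ gives the pole to the plane: n ∝ (0.634, -0.537, 0.301).
tan δ = √(n_x²+n_y²)/n_z = 0.831/0.301, so δ = 70.1°.
The horizontal component of n points toward azimuth atan2(n_x, n_y) = 130°, the dip direction.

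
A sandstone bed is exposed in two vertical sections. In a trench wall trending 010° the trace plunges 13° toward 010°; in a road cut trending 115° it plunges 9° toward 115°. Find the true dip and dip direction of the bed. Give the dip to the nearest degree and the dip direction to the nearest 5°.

true dip 18°, dip direction 055°

Represent each trace as a vector plunging at its apparent dip toward its trend (east-north-up frame): v₁ = (0.169, 0.960, -0.225), v₂ = (0.895, -0.417, -0.156).
The plane normal is n = v₁ × v₂ ∝ (0.244, 0.175, 0.930).
True dip = arccos(n_z / |n|) = arccos(0.9516) = 17.9°.
The horizontal component of n points toward azimuth atan2(n_x, n_y) = 54°, the dip direction.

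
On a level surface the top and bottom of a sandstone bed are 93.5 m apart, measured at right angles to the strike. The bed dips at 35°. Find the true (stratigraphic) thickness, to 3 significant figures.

True thickness t = w · sin(dip) = 93.5 × sin 35°
t = 93.5 × 0.5736 = 53.629 m

53.6 m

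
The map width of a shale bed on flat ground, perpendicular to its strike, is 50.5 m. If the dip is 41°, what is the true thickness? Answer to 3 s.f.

33.1 m

True thickness t = w · sin(dip) = 50.5 × sin 41°
t = 50.5 × 0.6561 = 33.131 m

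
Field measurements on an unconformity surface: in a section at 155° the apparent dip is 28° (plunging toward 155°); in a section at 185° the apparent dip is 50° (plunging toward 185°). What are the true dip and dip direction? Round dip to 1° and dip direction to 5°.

Represent each trace as a vector plunging at its apparent dip toward its trend (east-north-up frame): v₁ = (0.373, -0.800, -0.469), v₂ = (-0.056, -0.640, -0.766).
The plane normal is n = v₁ × v₂ ∝ (-0.312, -0.312, 0.284).
True dip = arccos(n_z / |n|) = arccos(0.5406) = 57.3°.
The horizontal component of n points toward azimuth atan2(n_x, n_y) = 225°, the dip direction.

true dip 57°, dip direction 225°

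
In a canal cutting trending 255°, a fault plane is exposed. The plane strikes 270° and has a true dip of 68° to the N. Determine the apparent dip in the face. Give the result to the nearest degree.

33°

Angle between strike (270°) and section (255°): β = 15°.
tan(apparent dip) = tan 68° · sin 15° = 0.6406
α = arctan(0.6406) = 32.64°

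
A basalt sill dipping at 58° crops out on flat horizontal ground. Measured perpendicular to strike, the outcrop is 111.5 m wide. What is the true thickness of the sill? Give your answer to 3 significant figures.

True thickness t = w · sin(dip) = 111.5 × sin 58°
t = 111.5 × 0.8480 = 94.557 m

94.6 m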